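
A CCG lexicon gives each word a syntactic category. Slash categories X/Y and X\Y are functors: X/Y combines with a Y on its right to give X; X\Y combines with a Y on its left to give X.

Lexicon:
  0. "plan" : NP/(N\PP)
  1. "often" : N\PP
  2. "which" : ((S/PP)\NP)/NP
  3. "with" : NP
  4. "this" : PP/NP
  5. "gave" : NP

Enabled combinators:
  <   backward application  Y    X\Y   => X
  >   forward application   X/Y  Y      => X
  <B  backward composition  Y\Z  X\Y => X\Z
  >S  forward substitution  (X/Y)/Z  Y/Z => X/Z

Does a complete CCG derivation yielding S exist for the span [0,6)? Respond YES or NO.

YES

[0,6] S   >
  [0,4] S/PP   <
    [0,2] NP   >
      [0,1] "plan" : NP/(N\PP)
      [1,2] "often" : N\PP
    [2,4] (S/PP)\NP   >
      [2,3] "which" : ((S/PP)\NP)/NP
      [3,4] "with" : NP
  [4,6] PP   >
    [4,5] "this" : PP/NP
    [5,6] "gave" : NP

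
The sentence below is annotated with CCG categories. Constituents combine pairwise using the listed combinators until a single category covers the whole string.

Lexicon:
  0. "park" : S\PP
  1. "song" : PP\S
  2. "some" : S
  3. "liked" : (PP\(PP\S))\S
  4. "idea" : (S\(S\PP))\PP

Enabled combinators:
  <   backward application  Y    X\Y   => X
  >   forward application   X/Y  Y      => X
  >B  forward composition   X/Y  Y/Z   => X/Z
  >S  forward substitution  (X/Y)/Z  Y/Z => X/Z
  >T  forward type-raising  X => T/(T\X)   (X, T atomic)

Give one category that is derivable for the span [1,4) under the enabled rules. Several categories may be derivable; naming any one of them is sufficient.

PP

[0,5] S   <
  [0,1] "park" : S\PP
  [1,5] S\(S\PP)   <
    [1,4] PP   <
      [1,2] "song" : PP\S
      [2,4] PP\(PP\S)   <
        [2,3] "some" : S
        [3,4] "liked" : (PP\(PP\S))\S
    [4,5] "idea" : (S\(S\PP))\PP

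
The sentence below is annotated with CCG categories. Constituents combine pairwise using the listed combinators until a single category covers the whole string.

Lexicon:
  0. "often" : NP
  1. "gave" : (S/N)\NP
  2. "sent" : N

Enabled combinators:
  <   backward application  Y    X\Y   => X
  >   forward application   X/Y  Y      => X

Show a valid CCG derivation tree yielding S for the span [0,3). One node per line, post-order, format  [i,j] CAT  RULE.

[0,1] NP  lex  "often"
[1,2] (S/N)\NP  lex  "gave"
[0,2] S/N  <  k=1
[2,3] N  lex  "sent"
[0,3] S  >  k=2

[0,3] S   >
  [0,2] S/N   <
    [0,1] "often" : NP
    [1,2] "gave" : (S/N)\NP
  [2,3] "sent" : N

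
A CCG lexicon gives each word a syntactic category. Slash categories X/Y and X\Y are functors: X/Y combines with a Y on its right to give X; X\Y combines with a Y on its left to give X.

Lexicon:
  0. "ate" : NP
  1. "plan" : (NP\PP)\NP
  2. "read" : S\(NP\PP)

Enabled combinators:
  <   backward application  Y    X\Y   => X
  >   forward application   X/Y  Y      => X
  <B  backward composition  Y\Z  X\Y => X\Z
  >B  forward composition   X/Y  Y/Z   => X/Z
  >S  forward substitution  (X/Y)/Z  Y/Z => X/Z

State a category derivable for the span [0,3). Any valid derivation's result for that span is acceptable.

[0,3] S   <
  [0,2] NP\PP   <
    [0,1] "ate" : NP
    [1,2] "plan" : (NP\PP)\NP
  [2,3] "read" : S\(NP\PP)

S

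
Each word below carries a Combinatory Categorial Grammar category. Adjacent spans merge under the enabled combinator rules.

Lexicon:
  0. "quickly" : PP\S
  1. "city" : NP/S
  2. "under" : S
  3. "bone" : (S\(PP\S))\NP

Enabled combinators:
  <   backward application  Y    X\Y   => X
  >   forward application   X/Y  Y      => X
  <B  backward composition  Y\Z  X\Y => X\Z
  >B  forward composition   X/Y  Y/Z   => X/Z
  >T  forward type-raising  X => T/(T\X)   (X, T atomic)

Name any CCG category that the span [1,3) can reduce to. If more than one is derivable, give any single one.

[0,4] S   <
  [0,1] "quickly" : PP\S
  [1,4] S\(PP\S)   <
    [1,3] NP   >
      [1,2] "city" : NP/S
      [2,3] "under" : S
    [3,4] "bone" : (S\(PP\S))\NP

NP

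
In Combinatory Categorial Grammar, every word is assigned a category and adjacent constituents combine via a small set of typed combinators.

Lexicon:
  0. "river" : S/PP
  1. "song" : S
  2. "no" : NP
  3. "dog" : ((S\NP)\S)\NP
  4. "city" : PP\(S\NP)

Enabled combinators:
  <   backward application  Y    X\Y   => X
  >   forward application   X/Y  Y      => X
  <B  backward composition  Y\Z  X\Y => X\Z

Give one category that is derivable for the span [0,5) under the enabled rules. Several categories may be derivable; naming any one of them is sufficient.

S

[0,5] S   >
  [0,1] "river" : S/PP
  [1,5] PP   <
    [1,2] "song" : S
    [2,5] PP\S   <B
      [2,4] (S\NP)\S   <
        [2,3] "no" : NP
        [3,4] "dog" : ((S\NP)\S)\NP
      [4,5] "city" : PP\(S\NP)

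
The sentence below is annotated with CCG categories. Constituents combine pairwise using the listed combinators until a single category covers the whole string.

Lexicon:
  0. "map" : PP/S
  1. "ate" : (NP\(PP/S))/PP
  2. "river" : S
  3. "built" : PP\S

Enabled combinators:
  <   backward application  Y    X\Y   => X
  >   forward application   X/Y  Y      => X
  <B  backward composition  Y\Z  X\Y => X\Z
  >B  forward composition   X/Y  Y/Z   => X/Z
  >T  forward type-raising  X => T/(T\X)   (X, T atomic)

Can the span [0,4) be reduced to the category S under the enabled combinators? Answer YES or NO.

NO

PP/S (NP\(PP/S))/PP S PP\S
CKY chart[0,4] = {N/(N\NP), NP, NP/(NP\NP), PP/(PP\NP), S/(S\NP)}; S ∉ chart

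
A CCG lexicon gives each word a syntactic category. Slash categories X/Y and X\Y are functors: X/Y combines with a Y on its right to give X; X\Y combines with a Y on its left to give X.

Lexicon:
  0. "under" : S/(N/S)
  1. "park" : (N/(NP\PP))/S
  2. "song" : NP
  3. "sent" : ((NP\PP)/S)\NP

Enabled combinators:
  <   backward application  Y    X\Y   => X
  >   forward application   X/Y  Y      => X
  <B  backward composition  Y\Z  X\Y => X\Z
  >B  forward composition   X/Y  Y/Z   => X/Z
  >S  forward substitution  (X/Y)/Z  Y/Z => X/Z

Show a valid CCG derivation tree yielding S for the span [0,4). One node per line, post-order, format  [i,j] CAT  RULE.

[0,4] S   >
  [0,1] "under" : S/(N/S)
  [1,4] N/S   >S
    [1,2] "park" : (N/(NP\PP))/S
    [2,4] (NP\PP)/S   <
      [2,3] "song" : NP
      [3,4] "sent" : ((NP\PP)/S)\NP

[0,1] S/(N/S)  lex  "under"
[1,2] (N/(NP\PP))/S  lex  "park"
[2,3] NP  lex  "song"
[3,4] ((NP\PP)/S)\NP  lex  "sent"
[2,4] (NP\PP)/S  <  k=3
[1,4] N/S  >S  k=2
[0,4] S  >  k=1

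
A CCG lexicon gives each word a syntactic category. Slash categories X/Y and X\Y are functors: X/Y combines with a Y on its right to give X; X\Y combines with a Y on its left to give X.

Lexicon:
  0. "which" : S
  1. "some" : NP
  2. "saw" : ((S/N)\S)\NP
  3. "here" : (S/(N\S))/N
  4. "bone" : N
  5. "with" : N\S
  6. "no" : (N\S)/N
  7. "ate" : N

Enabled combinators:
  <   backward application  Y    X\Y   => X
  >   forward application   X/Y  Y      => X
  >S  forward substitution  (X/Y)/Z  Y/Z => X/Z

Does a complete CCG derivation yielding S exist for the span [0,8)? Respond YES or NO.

[0,8] S   >
  [0,3] S/N   <
    [0,1] "which" : S
    [1,3] (S/N)\S   <
      [1,2] "some" : NP
      [2,3] "saw" : ((S/N)\S)\NP
  [3,8] N   <
    [3,6] S   >
      [3,5] S/(N\S)   >
        [3,4] "here" : (S/(N\S))/N
        [4,5] "bone" : N
      [5,6] "with" : N\S
    [6,8] N\S   >
      [6,7] "no" : (N\S)/N
      [7,8] "ate" : N

YES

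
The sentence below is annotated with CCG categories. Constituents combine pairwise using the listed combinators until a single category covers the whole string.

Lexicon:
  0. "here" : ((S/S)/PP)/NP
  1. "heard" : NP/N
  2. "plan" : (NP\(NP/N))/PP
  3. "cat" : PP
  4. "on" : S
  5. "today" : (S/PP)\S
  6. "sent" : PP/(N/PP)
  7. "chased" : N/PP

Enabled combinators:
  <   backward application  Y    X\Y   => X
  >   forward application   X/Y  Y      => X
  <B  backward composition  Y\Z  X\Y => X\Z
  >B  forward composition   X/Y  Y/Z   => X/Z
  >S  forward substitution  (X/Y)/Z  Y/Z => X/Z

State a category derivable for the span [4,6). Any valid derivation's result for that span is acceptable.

S/PP

[0,8] S   >
  [0,6] S/PP   >S
    [0,4] (S/S)/PP   >
      [0,1] "here" : ((S/S)/PP)/NP
      [1,4] NP   <
        [1,2] "heard" : NP/N
        [2,4] NP\(NP/N)   >
          [2,3] "plan" : (NP\(NP/N))/PP
          [3,4] "cat" : PP
    [4,6] S/PP   <
      [4,5] "on" : S
      [5,6] "today" : (S/PP)\S
  [6,8] PP   >
    [6,7] "sent" : PP/(N/PP)
    [7,8] "chased" : N/PP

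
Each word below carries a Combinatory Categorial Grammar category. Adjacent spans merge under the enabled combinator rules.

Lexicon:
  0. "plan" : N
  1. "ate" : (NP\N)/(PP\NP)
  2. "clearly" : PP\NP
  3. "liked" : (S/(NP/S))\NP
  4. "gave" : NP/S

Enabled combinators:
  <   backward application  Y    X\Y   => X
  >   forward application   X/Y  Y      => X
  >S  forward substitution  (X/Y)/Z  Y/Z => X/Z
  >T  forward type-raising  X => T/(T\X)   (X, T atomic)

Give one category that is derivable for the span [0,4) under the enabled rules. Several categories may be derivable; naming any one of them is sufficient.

S/(NP/S)

[0,5] S   >
  [0,4] S/(NP/S)   <
    [0,3] NP   >
      [0,1] NP/(NP\N)   >T
        [0,1] "plan" : N
      [1,3] NP\N   >
        [1,2] "ate" : (NP\N)/(PP\NP)
        [2,3] "clearly" : PP\NP
    [3,4] "liked" : (S/(NP/S))\NP
  [4,5] "gave" : NP/S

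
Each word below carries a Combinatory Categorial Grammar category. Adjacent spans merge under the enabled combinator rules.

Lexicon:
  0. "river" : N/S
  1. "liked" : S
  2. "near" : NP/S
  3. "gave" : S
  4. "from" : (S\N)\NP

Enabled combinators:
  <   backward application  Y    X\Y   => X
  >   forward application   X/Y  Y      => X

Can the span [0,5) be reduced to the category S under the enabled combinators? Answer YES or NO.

[0,5] S   <
  [0,2] N   >
    [0,1] "river" : N/S
    [1,2] "liked" : S
  [2,5] S\N   <
    [2,4] NP   >
      [2,3] "near" : NP/S
      [3,4] "gave" : S
    [4,5] "from" : (S\N)\NP

YES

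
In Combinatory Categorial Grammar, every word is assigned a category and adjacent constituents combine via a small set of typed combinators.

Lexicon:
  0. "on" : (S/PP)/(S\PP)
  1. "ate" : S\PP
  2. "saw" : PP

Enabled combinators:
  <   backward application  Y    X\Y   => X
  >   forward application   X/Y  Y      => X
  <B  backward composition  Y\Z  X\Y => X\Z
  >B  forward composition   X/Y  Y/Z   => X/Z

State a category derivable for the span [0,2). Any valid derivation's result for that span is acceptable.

[0,3] S   >
  [0,2] S/PP   >
    [0,1] "on" : (S/PP)/(S\PP)
    [1,2] "ate" : S\PP
  [2,3] "saw" : PP

S/PP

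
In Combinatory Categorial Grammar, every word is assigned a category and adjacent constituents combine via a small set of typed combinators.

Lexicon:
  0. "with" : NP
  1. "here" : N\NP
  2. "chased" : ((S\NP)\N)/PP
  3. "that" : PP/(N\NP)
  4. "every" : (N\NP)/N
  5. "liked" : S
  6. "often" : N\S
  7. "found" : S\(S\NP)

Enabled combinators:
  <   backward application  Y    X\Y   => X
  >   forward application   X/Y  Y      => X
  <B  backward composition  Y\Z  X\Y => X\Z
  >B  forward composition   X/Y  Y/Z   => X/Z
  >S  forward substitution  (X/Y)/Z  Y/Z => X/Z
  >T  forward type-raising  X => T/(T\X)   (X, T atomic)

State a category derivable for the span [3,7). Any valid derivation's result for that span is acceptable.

[0,8] S   <
  [0,7] S\NP   <
    [0,2] N   <
      [0,1] "with" : NP
      [1,2] "here" : N\NP
    [2,7] (S\NP)\N   >
      [2,3] "chased" : ((S\NP)\N)/PP
      [3,7] PP   >
        [3,5] PP/N   >B
          [3,4] "that" : PP/(N\NP)
          [4,5] "every" : (N\NP)/N
        [5,7] N   <
          [5,6] "liked" : S
          [6,7] "often" : N\S
  [7,8] "found" : S\(S\NP)

PP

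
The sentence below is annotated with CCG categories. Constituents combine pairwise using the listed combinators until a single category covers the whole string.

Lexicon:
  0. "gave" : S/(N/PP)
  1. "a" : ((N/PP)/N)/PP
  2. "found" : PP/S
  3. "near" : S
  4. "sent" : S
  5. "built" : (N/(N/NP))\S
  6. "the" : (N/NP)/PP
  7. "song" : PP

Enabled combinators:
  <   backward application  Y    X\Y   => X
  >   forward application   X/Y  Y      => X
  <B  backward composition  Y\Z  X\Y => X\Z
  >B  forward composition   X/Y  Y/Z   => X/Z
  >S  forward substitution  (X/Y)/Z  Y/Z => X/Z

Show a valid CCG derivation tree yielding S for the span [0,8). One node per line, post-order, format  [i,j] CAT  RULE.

[0,8] S   >
  [0,4] S/N   >B
    [0,1] "gave" : S/(N/PP)
    [1,4] (N/PP)/N   >
      [1,2] "a" : ((N/PP)/N)/PP
      [2,4] PP   >
        [2,3] "found" : PP/S
        [3,4] "near" : S
  [4,8] N   >
    [4,7] N/PP   >B
      [4,6] N/(N/NP)   <
        [4,5] "sent" : S
        [5,6] "built" : (N/(N/NP))\S
      [6,7] "the" : (N/NP)/PP
    [7,8] "song" : PP

[0,1] S/(N/PP)  lex  "gave"
[1,2] ((N/PP)/N)/PP  lex  "a"
[2,3] PP/S  lex  "found"
[3,4] S  lex  "near"
[2,4] PP  >  k=3
[1,4] (N/PP)/N  >  k=2
[0,4] S/N  >B  k=1
[4,5] S  lex  "sent"
[5,6] (N/(N/NP))\S  lex  "built"
[4,6] N/(N/NP)  <  k=5
[6,7] (N/NP)/PP  lex  "the"
[4,7] N/PP  >B  k=6
[7,8] PP  lex  "song"
[4,8] N  >  k=7
[0,8] S  >  k=4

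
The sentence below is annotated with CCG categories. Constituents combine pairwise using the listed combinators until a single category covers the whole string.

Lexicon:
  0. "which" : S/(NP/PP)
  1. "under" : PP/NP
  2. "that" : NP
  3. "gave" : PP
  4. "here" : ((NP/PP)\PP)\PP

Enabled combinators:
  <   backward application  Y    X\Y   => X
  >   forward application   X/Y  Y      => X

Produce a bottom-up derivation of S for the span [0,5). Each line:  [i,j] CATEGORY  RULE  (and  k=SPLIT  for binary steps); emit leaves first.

[0,1] S/(NP/PP)  lex  "which"
[1,2] PP/NP  lex  "under"
[2,3] NP  lex  "that"
[1,3] PP  >  k=2
[3,4] PP  lex  "gave"
[4,5] ((NP/PP)\PP)\PP  lex  "here"
[3,5] (NP/PP)\PP  <  k=4
[1,5] NP/PP  <  k=3
[0,5] S  >  k=1

[0,5] S   >
  [0,1] "which" : S/(NP/PP)
  [1,5] NP/PP   <
    [1,3] PP   >
      [1,2] "under" : PP/NP
      [2,3] "that" : NP
    [3,5] (NP/PP)\PP   <
      [3,4] "gave" : PP
      [4,5] "here" : ((NP/PP)\PP)\PP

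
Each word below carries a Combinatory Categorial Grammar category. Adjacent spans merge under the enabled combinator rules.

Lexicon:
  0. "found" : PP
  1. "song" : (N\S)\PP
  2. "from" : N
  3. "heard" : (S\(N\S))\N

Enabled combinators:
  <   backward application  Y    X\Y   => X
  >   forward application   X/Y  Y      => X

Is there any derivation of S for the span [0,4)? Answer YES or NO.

[0,4] S   <
  [0,2] N\S   <
    [0,1] "found" : PP
    [1,2] "song" : (N\S)\PP
  [2,4] S\(N\S)   <
    [2,3] "from" : N
    [3,4] "heard" : (S\(N\S))\N

YES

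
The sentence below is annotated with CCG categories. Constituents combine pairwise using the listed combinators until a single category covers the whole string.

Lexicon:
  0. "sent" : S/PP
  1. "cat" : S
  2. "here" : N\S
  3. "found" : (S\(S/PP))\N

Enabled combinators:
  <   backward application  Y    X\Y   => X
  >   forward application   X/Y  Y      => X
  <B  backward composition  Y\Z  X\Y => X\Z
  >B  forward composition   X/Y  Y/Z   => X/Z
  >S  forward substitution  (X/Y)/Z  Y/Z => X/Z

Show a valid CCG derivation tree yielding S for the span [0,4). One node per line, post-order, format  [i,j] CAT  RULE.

[0,4] S   <
  [0,1] "sent" : S/PP
  [1,4] S\(S/PP)   <
    [1,3] N   <
      [1,2] "cat" : S
      [2,3] "here" : N\S
    [3,4] "found" : (S\(S/PP))\N

[0,1] S/PP  lex  "sent"
[1,2] S  lex  "cat"
[2,3] N\S  lex  "here"
[1,3] N  <  k=2
[3,4] (S\(S/PP))\N  lex  "found"
[1,4] S\(S/PP)  <  k=3
[0,4] S  <  k=1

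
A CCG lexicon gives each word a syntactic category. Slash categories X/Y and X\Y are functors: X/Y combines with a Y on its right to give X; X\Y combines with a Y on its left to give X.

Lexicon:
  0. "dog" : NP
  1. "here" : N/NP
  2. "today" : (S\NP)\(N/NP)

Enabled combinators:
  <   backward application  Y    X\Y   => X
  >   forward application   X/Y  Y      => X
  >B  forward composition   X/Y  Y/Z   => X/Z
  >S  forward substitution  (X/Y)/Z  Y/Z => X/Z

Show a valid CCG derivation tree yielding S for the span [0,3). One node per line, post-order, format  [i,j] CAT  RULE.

[0,1] NP  lex  "dog"
[1,2] N/NP  lex  "here"
[2,3] (S\NP)\(N/NP)  lex  "today"
[1,3] S\NP  <  k=2
[0,3] S  <  k=1

[0,3] S   <
  [0,1] "dog" : NP
  [1,3] S\NP   <
    [1,2] "here" : N/NP
    [2,3] "today" : (S\NP)\(N/NP)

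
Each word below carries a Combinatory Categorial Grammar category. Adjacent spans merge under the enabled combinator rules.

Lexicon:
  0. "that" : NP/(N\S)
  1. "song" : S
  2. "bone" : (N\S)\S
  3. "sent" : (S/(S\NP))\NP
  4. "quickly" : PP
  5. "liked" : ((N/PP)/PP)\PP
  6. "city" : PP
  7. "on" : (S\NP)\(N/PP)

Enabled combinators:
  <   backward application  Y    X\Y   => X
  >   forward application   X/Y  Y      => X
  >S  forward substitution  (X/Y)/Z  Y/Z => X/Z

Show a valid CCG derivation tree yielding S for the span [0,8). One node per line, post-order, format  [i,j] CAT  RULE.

[0,1] NP/(N\S)  lex  "that"
[1,2] S  lex  "song"
[2,3] (N\S)\S  lex  "bone"
[1,3] N\S  <  k=2
[0,3] NP  >  k=1
[3,4] (S/(S\NP))\NP  lex  "sent"
[0,4] S/(S\NP)  <  k=3
[4,5] PP  lex  "quickly"
[5,6] ((N/PP)/PP)\PP  lex  "liked"
[4,6] (N/PP)/PP  <  k=5
[6,7] PP  lex  "city"
[4,7] N/PP  >  k=6
[7,8] (S\NP)\(N/PP)  lex  "on"
[4,8] S\NP  <  k=7
[0,8] S  >  k=4

[0,8] S   >
  [0,4] S/(S\NP)   <
    [0,3] NP   >
      [0,1] "that" : NP/(N\S)
      [1,3] N\S   <
        [1,2] "song" : S
        [2,3] "bone" : (N\S)\S
    [3,4] "sent" : (S/(S\NP))\NP
  [4,8] S\NP   <
    [4,7] N/PP   >
      [4,6] (N/PP)/PP   <
        [4,5] "quickly" : PP
        [5,6] "liked" : ((N/PP)/PP)\PP
      [6,7] "city" : PP
    [7,8] "on" : (S\NP)\(N/PP)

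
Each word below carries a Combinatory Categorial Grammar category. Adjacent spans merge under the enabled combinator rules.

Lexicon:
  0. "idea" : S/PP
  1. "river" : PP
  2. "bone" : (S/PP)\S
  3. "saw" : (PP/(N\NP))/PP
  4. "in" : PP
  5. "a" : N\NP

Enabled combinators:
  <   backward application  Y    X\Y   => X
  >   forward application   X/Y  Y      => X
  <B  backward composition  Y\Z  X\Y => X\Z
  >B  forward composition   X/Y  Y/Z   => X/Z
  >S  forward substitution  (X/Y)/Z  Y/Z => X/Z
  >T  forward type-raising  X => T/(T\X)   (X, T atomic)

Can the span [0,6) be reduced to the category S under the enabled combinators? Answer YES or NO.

YES

[0,6] S   >
  [0,3] S/PP   <
    [0,2] S   >
      [0,1] "idea" : S/PP
      [1,2] "river" : PP
    [2,3] "bone" : (S/PP)\S
  [3,6] PP   >
    [3,5] PP/(N\NP)   >
      [3,4] "saw" : (PP/(N\NP))/PP
      [4,5] "in" : PP
    [5,6] "a" : N\NP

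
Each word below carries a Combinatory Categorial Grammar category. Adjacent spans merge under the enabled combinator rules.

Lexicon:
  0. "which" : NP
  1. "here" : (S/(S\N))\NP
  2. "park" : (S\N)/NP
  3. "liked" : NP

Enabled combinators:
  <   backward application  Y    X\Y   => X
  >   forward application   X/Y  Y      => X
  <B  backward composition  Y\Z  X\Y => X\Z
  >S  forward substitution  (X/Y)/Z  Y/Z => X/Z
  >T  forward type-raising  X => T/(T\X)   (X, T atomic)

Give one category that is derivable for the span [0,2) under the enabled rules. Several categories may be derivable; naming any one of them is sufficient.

[0,4] S   >
  [0,2] S/(S\N)   <
    [0,1] "which" : NP
    [1,2] "here" : (S/(S\N))\NP
  [2,4] S\N   >
    [2,3] "park" : (S\N)/NP
    [3,4] "liked" : NP

S/(S\N)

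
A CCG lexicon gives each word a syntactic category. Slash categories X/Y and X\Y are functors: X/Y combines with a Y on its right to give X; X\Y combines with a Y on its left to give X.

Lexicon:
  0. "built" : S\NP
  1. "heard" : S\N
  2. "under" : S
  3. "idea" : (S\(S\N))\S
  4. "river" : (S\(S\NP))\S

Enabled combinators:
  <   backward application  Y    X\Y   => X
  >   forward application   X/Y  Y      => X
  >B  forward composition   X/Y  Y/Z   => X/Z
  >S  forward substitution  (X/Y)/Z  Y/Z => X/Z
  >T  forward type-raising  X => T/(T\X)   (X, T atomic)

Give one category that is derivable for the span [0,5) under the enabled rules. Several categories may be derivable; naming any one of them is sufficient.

[0,5] S   <
  [0,1] "built" : S\NP
  [1,5] S\(S\NP)   <
    [1,4] S   <
      [1,2] "heard" : S\N
      [2,4] S\(S\N)   <
        [2,3] "under" : S
        [3,4] "idea" : (S\(S\N))\S
    [4,5] "river" : (S\(S\NP))\S

S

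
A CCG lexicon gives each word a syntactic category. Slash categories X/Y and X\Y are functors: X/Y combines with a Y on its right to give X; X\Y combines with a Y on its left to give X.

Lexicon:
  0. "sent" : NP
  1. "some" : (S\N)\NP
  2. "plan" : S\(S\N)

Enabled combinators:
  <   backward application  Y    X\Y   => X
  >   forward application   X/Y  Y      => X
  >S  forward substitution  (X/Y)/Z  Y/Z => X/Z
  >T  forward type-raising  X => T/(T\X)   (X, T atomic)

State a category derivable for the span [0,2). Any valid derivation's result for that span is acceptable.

[0,3] S   <
  [0,2] S\N   <
    [0,1] "sent" : NP
    [1,2] "some" : (S\N)\NP
  [2,3] "plan" : S\(S\N)

S\N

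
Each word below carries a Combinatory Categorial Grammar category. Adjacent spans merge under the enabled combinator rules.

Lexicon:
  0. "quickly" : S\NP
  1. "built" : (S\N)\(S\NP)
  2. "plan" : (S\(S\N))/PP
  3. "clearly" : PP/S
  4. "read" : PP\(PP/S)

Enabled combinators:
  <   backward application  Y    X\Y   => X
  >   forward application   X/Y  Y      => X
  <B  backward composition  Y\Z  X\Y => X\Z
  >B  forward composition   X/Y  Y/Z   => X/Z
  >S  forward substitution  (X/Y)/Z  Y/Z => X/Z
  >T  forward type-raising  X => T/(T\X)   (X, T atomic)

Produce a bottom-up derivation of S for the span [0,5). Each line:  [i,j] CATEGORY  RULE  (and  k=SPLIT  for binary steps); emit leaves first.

[0,1] S\NP  lex  "quickly"
[1,2] (S\N)\(S\NP)  lex  "built"
[0,2] S\N  <  k=1
[2,3] (S\(S\N))/PP  lex  "plan"
[3,4] PP/S  lex  "clearly"
[4,5] PP\(PP/S)  lex  "read"
[3,5] PP  <  k=4
[2,5] S\(S\N)  >  k=3
[0,5] S  <  k=2

[0,5] S   <
  [0,2] S\N   <
    [0,1] "quickly" : S\NP
    [1,2] "built" : (S\N)\(S\NP)
  [2,5] S\(S\N)   >
    [2,3] "plan" : (S\(S\N))/PP
    [3,5] PP   <
      [3,4] "clearly" : PP/S
      [4,5] "read" : PP\(PP/S)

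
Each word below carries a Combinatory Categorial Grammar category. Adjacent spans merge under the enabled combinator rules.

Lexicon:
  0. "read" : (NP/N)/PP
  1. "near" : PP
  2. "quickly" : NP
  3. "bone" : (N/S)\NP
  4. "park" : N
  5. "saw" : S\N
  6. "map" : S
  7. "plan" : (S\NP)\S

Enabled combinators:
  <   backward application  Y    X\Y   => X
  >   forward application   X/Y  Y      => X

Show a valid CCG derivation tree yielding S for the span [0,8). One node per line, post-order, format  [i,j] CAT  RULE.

[0,1] (NP/N)/PP  lex  "read"
[1,2] PP  lex  "near"
[0,2] NP/N  >  k=1
[2,3] NP  lex  "quickly"
[3,4] (N/S)\NP  lex  "bone"
[2,4] N/S  <  k=3
[4,5] N  lex  "park"
[5,6] S\N  lex  "saw"
[4,6] S  <  k=5
[2,6] N  >  k=4
[0,6] NP  >  k=2
[6,7] S  lex  "map"
[7,8] (S\NP)\S  lex  "plan"
[6,8] S\NP  <  k=7
[0,8] S  <  k=6

[0,8] S   <
  [0,6] NP   >
    [0,2] NP/N   >
      [0,1] "read" : (NP/N)/PP
      [1,2] "near" : PP
    [2,6] N   >
      [2,4] N/S   <
        [2,3] "quickly" : NP
        [3,4] "bone" : (N/S)\NP
      [4,6] S   <
        [4,5] "park" : N
        [5,6] "saw" : S\N
  [6,8] S\NP   <
    [6,7] "map" : S
    [7,8] "plan" : (S\NP)\S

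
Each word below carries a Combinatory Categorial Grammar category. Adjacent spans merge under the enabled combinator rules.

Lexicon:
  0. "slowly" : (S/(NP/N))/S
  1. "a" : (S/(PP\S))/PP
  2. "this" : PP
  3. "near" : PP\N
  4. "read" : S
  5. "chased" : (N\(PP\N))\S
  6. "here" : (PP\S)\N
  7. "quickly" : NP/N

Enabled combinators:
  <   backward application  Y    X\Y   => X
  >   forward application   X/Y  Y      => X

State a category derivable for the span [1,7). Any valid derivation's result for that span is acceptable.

S

[0,8] S   >
  [0,7] S/(NP/N)   >
    [0,1] "slowly" : (S/(NP/N))/S
    [1,7] S   >
      [1,3] S/(PP\S)   >
        [1,2] "a" : (S/(PP\S))/PP
        [2,3] "this" : PP
      [3,7] PP\S   <
        [3,6] N   <
          [3,4] "near" : PP\N
          [4,6] N\(PP\N)   <
            [4,5] "read" : S
            [5,6] "chased" : (N\(PP\N))\S
        [6,7] "here" : (PP\S)\N
  [7,8] "quickly" : NP/N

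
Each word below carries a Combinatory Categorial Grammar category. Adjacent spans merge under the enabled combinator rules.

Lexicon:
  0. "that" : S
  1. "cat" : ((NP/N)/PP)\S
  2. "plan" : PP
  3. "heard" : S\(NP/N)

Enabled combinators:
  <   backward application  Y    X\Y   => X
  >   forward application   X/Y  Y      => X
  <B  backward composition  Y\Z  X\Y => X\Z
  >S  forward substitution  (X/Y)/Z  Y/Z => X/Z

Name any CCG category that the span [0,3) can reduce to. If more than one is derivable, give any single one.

[0,4] S   <
  [0,3] NP/N   >
    [0,2] (NP/N)/PP   <
      [0,1] "that" : S
      [1,2] "cat" : ((NP/N)/PP)\S
    [2,3] "plan" : PP
  [3,4] "heard" : S\(NP/N)

NP/N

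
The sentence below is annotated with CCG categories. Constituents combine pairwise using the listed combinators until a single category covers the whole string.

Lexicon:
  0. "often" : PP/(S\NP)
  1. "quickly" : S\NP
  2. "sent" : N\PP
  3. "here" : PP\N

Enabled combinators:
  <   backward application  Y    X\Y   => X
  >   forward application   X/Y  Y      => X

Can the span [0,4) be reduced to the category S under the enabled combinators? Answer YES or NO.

PP/(S\NP) S\NP N\PP PP\N
CKY chart[0,4] = {PP}; S ∉ chart

NO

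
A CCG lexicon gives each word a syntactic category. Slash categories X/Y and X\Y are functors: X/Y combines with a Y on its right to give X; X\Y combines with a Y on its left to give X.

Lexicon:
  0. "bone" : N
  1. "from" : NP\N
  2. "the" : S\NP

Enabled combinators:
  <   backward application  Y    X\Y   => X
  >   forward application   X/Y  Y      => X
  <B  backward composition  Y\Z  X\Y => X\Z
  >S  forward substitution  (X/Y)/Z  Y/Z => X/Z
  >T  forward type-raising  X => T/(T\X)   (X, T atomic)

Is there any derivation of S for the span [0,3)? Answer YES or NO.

[0,3] S   <
  [0,2] NP   <
    [0,1] "bone" : N
    [1,2] "from" : NP\N
  [2,3] "the" : S\NP

YES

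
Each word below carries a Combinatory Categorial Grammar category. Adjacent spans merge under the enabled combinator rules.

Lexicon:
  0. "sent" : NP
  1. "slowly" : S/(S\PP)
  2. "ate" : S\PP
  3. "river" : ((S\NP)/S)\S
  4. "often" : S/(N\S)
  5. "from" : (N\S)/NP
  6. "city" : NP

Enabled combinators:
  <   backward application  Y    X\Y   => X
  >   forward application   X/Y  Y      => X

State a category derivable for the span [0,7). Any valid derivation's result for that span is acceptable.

[0,7] S   <
  [0,1] "sent" : NP
  [1,7] S\NP   >
    [1,4] (S\NP)/S   <
      [1,3] S   >
        [1,2] "slowly" : S/(S\PP)
        [2,3] "ate" : S\PP
      [3,4] "river" : ((S\NP)/S)\S
    [4,7] S   >
      [4,5] "often" : S/(N\S)
      [5,7] N\S   >
        [5,6] "from" : (N\S)/NP
        [6,7] "city" : NP

S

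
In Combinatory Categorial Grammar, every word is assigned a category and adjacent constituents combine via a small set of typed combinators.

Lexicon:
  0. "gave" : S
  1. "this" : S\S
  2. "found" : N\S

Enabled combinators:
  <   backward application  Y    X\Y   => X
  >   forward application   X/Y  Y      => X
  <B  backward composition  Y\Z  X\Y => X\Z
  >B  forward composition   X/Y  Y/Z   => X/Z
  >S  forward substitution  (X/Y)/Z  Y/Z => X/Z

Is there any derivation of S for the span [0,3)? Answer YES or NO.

S S\S N\S
CKY chart[0,3] = {N}; S ∉ chart

NO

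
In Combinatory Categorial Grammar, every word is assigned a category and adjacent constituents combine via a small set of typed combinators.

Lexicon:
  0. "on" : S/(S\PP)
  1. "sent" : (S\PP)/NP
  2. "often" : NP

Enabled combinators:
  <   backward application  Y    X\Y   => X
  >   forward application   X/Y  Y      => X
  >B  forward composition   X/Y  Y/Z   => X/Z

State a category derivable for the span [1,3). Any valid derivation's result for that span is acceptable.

[0,3] S   >
  [0,1] "on" : S/(S\PP)
  [1,3] S\PP   >
    [1,2] "sent" : (S\PP)/NP
    [2,3] "often" : NP

S\PP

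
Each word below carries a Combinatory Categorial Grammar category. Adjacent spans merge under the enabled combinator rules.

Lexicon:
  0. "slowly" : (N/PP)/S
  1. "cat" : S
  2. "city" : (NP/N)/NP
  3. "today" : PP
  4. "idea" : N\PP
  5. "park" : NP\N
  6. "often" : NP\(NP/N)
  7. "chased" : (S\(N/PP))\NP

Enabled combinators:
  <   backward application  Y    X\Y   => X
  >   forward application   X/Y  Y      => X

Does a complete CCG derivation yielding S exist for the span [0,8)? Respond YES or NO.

YES

[0,8] S   <
  [0,2] N/PP   >
    [0,1] "slowly" : (N/PP)/S
    [1,2] "cat" : S
  [2,8] S\(N/PP)   <
    [2,7] NP   <
      [2,6] NP/N   >
        [2,3] "city" : (NP/N)/NP
        [3,6] NP   <
          [3,5] N   <
            [3,4] "today" : PP
            [4,5] "idea" : N\PP
          [5,6] "park" : NP\N
      [6,7] "often" : NP\(NP/N)
    [7,8] "chased" : (S\(N/PP))\NP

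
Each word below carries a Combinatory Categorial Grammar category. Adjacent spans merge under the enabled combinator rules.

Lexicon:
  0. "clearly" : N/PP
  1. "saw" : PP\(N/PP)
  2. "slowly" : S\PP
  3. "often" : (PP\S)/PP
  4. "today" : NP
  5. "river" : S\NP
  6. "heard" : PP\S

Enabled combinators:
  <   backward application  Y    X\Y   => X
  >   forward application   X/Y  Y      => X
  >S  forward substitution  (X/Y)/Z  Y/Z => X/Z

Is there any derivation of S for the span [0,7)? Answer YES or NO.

N/PP PP\(N/PP) S\PP (PP\S)/PP NP S\NP PP\S
CKY chart[0,7] = {PP}; S ∉ chart

NO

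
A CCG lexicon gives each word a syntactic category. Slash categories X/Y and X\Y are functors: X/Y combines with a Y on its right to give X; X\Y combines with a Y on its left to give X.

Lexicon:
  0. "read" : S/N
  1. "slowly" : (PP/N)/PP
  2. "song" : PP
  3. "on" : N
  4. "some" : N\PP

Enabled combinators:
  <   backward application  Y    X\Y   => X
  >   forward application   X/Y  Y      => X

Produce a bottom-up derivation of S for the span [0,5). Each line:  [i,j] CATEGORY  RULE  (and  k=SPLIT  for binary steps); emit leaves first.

[0,5] S   >
  [0,1] "read" : S/N
  [1,5] N   <
    [1,4] PP   >
      [1,3] PP/N   >
        [1,2] "slowly" : (PP/N)/PP
        [2,3] "song" : PP
      [3,4] "on" : N
    [4,5] "some" : N\PP

[0,1] S/N  lex  "read"
[1,2] (PP/N)/PP  lex  "slowly"
[2,3] PP  lex  "song"
[1,3] PP/N  >  k=2
[3,4] N  lex  "on"
[1,4] PP  >  k=3
[4,5] N\PP  lex  "some"
[1,5] N  <  k=4
[0,5] S  >  k=1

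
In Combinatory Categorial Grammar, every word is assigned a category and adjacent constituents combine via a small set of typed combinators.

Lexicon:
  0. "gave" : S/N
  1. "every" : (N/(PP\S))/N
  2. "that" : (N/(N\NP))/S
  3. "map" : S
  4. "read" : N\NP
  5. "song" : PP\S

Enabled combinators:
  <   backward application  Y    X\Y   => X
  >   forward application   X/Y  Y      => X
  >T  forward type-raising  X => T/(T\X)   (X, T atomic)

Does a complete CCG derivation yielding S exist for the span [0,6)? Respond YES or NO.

YES

[0,6] S   >
  [0,1] "gave" : S/N
  [1,6] N   >
    [1,5] N/(PP\S)   >
      [1,2] "every" : (N/(PP\S))/N
      [2,5] N   >
        [2,4] N/(N\NP)   >
          [2,3] "that" : (N/(N\NP))/S
          [3,4] "map" : S
        [4,5] "read" : N\NP
    [5,6] "song" : PP\S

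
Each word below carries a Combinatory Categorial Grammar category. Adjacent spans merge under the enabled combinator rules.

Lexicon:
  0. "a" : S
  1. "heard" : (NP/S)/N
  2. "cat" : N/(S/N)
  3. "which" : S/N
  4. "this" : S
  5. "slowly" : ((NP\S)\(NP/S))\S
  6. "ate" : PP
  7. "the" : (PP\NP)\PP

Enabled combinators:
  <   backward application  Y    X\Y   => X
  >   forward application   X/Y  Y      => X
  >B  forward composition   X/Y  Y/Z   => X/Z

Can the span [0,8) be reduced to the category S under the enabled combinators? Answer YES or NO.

NO

S (NP/S)/N N/(S/N) S/N S ((NP\S)\(NP/S))\S PP (PP\NP)\PP
CKY chart[0,8] = {PP}; S ∉ chart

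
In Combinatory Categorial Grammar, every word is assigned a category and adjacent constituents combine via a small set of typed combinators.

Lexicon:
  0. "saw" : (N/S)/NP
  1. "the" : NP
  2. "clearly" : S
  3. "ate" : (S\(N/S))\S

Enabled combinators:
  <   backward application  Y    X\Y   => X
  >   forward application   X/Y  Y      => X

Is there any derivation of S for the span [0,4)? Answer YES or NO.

YES

[0,4] S   <
  [0,2] N/S   >
    [0,1] "saw" : (N/S)/NP
    [1,2] "the" : NP
  [2,4] S\(N/S)   <
    [2,3] "clearly" : S
    [3,4] "ate" : (S\(N/S))\S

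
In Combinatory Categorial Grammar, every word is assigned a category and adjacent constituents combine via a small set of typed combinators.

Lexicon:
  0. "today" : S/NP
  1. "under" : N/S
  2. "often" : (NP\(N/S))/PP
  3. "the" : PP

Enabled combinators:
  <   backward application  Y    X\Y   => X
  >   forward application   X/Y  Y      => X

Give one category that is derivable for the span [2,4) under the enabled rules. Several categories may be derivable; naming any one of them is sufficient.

NP\(N/S)

[0,4] S   >
  [0,1] "today" : S/NP
  [1,4] NP   <
    [1,2] "under" : N/S
    [2,4] NP\(N/S)   >
      [2,3] "often" : (NP\(N/S))/PP
      [3,4] "the" : PP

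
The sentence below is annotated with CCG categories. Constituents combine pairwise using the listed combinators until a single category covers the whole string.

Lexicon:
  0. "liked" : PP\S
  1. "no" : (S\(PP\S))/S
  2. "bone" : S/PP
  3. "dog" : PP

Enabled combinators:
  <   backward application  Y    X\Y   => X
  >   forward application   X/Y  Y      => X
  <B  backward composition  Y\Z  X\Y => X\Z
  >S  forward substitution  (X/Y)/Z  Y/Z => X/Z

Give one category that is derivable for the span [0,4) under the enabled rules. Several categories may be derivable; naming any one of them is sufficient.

[0,4] S   <
  [0,1] "liked" : PP\S
  [1,4] S\(PP\S)   >
    [1,2] "no" : (S\(PP\S))/S
    [2,4] S   >
      [2,3] "bone" : S/PP
      [3,4] "dog" : PP

S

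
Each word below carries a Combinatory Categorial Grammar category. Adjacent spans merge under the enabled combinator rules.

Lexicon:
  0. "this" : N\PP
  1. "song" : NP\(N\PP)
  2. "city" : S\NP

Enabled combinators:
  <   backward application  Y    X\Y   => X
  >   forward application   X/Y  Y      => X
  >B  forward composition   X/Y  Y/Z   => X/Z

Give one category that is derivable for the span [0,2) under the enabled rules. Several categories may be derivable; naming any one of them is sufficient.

[0,3] S   <
  [0,2] NP   <
    [0,1] "this" : N\PP
    [1,2] "song" : NP\(N\PP)
  [2,3] "city" : S\NP

NP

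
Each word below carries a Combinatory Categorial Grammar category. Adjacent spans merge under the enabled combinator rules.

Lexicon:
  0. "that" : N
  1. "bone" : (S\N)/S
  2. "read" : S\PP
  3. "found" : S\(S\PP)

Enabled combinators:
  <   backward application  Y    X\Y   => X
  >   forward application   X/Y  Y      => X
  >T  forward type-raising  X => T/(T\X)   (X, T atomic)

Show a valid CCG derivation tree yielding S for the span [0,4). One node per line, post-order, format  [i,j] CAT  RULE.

[0,1] N  lex  "that"
[1,2] (S\N)/S  lex  "bone"
[2,3] S\PP  lex  "read"
[3,4] S\(S\PP)  lex  "found"
[2,4] S  <  k=3
[1,4] S\N  >  k=2
[0,4] S  <  k=1

[0,4] S   <
  [0,1] "that" : N
  [1,4] S\N   >
    [1,2] "bone" : (S\N)/S
    [2,4] S   <
      [2,3] "read" : S\PP
      [3,4] "found" : S\(S\PP)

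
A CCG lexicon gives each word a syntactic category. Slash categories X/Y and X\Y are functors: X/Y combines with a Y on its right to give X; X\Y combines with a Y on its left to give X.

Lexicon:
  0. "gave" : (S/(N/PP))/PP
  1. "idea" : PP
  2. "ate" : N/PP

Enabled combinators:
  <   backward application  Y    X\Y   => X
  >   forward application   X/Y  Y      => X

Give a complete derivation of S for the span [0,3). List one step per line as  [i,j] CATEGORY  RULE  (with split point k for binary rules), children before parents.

[0,1] (S/(N/PP))/PP  lex  "gave"
[1,2] PP  lex  "idea"
[0,2] S/(N/PP)  >  k=1
[2,3] N/PP  lex  "ate"
[0,3] S  >  k=2

[0,3] S   >
  [0,2] S/(N/PP)   >
    [0,1] "gave" : (S/(N/PP))/PP
    [1,2] "idea" : PP
  [2,3] "ate" : N/PP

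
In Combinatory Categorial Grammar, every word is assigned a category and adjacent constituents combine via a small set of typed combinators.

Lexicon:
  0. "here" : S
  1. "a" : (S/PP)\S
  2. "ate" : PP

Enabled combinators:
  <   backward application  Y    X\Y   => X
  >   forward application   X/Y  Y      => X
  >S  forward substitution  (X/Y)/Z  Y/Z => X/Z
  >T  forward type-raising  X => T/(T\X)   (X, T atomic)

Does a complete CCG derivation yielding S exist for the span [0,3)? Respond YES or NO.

[0,3] S   >
  [0,2] S/PP   <
    [0,1] "here" : S
    [1,2] "a" : (S/PP)\S
  [2,3] "ate" : PP

YES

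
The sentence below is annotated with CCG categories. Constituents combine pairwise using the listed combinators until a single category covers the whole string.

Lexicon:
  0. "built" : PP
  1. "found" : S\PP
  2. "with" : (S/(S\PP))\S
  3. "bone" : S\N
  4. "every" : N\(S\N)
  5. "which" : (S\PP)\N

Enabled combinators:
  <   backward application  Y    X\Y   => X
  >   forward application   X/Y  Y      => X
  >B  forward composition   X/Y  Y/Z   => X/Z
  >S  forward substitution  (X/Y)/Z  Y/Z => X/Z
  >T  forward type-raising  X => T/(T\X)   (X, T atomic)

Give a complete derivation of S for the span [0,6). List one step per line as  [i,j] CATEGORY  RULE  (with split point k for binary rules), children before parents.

[0,6] S   >
  [0,3] S/(S\PP)   <
    [0,2] S   <
      [0,1] "built" : PP
      [1,2] "found" : S\PP
    [2,3] "with" : (S/(S\PP))\S
  [3,6] S\PP   <
    [3,5] N   <
      [3,4] "bone" : S\N
      [4,5] "every" : N\(S\N)
    [5,6] "which" : (S\PP)\N

[0,1] PP  lex  "built"
[1,2] S\PP  lex  "found"
[0,2] S  <  k=1
[2,3] (S/(S\PP))\S  lex  "with"
[0,3] S/(S\PP)  <  k=2
[3,4] S\N  lex  "bone"
[4,5] N\(S\N)  lex  "every"
[3,5] N  <  k=4
[5,6] (S\PP)\N  lex  "which"
[3,6] S\PP  <  k=5
[0,6] S  >  k=3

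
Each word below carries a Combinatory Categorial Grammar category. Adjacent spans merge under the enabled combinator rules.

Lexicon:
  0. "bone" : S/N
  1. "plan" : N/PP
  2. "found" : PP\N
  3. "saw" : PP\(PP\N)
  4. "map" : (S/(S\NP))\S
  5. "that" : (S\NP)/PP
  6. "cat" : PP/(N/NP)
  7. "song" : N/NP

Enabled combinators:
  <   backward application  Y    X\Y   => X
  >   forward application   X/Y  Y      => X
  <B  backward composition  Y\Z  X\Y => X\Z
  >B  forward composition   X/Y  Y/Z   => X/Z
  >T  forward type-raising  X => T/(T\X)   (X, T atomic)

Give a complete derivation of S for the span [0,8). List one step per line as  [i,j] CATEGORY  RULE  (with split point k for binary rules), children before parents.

[0,1] S/N  lex  "bone"
[1,2] N/PP  lex  "plan"
[2,3] PP\N  lex  "found"
[3,4] PP\(PP\N)  lex  "saw"
[2,4] PP  <  k=3
[1,4] N  >  k=2
[0,4] S  >  k=1
[4,5] (S/(S\NP))\S  lex  "map"
[0,5] S/(S\NP)  <  k=4
[5,6] (S\NP)/PP  lex  "that"
[6,7] PP/(N/NP)  lex  "cat"
[7,8] N/NP  lex  "song"
[6,8] PP  >  k=7
[5,8] S\NP  >  k=6
[0,8] S  >  k=5

[0,8] S   >
  [0,5] S/(S\NP)   <
    [0,4] S   >
      [0,1] "bone" : S/N
      [1,4] N   >
        [1,2] "plan" : N/PP
        [2,4] PP   <
          [2,3] "found" : PP\N
          [3,4] "saw" : PP\(PP\N)
    [4,5] "map" : (S/(S\NP))\S
  [5,8] S\NP   >
    [5,6] "that" : (S\NP)/PP
    [6,8] PP   >
      [6,7] "cat" : PP/(N/NP)
      [7,8] "song" : N/NP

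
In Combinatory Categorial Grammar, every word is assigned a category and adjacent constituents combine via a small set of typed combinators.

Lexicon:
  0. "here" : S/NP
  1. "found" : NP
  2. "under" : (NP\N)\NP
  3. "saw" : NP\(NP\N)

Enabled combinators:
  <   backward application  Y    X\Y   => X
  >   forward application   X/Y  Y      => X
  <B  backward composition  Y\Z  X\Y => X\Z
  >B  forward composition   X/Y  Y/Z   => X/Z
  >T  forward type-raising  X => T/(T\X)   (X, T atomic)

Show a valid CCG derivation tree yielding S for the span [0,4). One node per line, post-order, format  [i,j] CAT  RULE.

[0,4] S   >
  [0,1] "here" : S/NP
  [1,4] NP   <
    [1,3] NP\N   <
      [1,2] "found" : NP
      [2,3] "under" : (NP\N)\NP
    [3,4] "saw" : NP\(NP\N)

[0,1] S/NP  lex  "here"
[1,2] NP  lex  "found"
[2,3] (NP\N)\NP  lex  "under"
[1,3] NP\N  <  k=2
[3,4] NP\(NP\N)  lex  "saw"
[1,4] NP  <  k=3
[0,4] S  >  k=1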